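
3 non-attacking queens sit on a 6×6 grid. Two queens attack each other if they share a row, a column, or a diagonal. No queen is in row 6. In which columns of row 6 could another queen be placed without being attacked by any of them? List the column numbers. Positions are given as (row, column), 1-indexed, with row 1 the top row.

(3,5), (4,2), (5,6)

columns 1, 3

(3,5) attacks row 6 at column 5 and diagonals 2.
(4,2) attacks row 6 at column 2 and diagonals 4.
(5,6) attacks row 6 at column 6 and diagonals 5.
Attacked columns: {2, 4, 5, 6}. Safe: {1, 3}.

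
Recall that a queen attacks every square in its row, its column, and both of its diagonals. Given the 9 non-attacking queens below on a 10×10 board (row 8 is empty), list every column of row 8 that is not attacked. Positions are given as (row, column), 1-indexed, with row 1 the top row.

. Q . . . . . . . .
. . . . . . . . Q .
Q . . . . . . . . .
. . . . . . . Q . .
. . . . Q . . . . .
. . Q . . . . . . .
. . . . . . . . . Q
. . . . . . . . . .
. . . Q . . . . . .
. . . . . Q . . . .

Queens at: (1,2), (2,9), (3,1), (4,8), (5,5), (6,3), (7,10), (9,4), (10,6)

(1,2) attacks row 8 at column 2 and diagonals 9.
(2,9) attacks row 8 at column 9 and diagonals 3.
(3,1) attacks row 8 at column 1 and diagonals 6.
(4,8) attacks row 8 at column 8 and diagonals 4.
(5,5) attacks row 8 at column 5 and diagonals 2, 8.
(6,3) attacks row 8 at column 3 and diagonals 1, 5.
(7,10) attacks row 8 at column 10 and diagonals 9.
(9,4) attacks row 8 at column 4 and diagonals 3, 5.
(10,6) attacks row 8 at column 6 and diagonals 4, 8.
Attacked columns: {1, 2, 3, 4, 5, 6, 8, 9, 10}. Safe: {7}.

columns 7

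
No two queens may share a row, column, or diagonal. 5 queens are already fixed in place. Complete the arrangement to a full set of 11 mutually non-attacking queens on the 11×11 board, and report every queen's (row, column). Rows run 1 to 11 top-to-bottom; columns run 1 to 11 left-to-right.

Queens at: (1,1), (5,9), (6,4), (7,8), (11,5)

Row 2: attacked by (1,1)→{1,2}; (5,9)→{6,9}; (6,4)→{4,8}; (7,8)→{3,8}; (11,5)→{5}. Safe: 7, 10, 11. Place at column 11.
Row 3: attacked by (1,1)→{1,3}; (2,11)→{10,11}; (5,9)→{7,9,11}; (6,4)→{1,4,7}; (7,8)→{4,8}; (11,5)→{5}. Safe: 2, 6. Place at column 6.
Row 4: attacked by (1,1)→{1,4}; (2,11)→{9,11}; (3,6)→{5,6,7}; (5,9)→{8,9,10}; (6,4)→{2,4,6}; (7,8)→{5,8,11}; (11,5)→{5}. Safe: 3. Place at column 3.
Row 8: attacked by (1,1)→{1,8}; (2,11)→{5,11}; (3,6)→{1,6,11}; (4,3)→{3,7}; (5,9)→{6,9}; (6,4)→{2,4,6}; (7,8)→{7,8,9}; (11,5)→{2,5,8}. Safe: 10. Place at column 10.
Row 9: attacked by (1,1)→{1,9}; (2,11)→{4,11}; (3,6)→{6}; (4,3)→{3,8}; (5,9)→{5,9}; (6,4)→{1,4,7}; (7,8)→{6,8,10}; (8,10)→{9,10,11}; (11,5)→{3,5,7}. Safe: 2. Place at column 2.
Row 10: attacked by (1,1)→{1,10}; (2,11)→{3,11}; (3,6)→{6}; (4,3)→{3,9}; (5,9)→{4,9}; (6,4)→{4,8}; (7,8)→{5,8,11}; (8,10)→{8,10}; (9,2)→{1,2,3}; (11,5)→{4,5,6}. Safe: 7. Place at column 7.
Columns [1, 11, 6, 3, 9, 4, 8, 10, 2, 7, 5], r−c [0, -9, -3, 1, -4, 2, -1, -2, 7, 3, 6], r+c [2, 13, 9, 7, 14, 10, 15, 18, 11, 17, 16] are all distinct, so no two queens attack.

(1,1) (2,11) (3,6) (4,3) (5,9) (6,4) (7,8) (8,10) (9,2) (10,7) (11,5)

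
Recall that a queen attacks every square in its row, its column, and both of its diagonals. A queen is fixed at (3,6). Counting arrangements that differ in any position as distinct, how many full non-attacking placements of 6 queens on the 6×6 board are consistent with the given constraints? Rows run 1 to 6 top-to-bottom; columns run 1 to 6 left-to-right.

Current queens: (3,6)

Branch on row 1: col 1 → 0; col 2 → 1; col 3 → 0; col 5 → 0.
Sum: 0 + 1 + 0 + 0 = 1.

1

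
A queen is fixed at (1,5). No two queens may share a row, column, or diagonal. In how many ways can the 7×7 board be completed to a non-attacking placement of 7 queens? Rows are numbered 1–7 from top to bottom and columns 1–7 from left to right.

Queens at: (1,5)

6

Branch on row 2: col 1 → 2; col 2 → 1; col 3 → 1; col 7 → 2.
Sum: 2 + 1 + 1 + 2 = 6.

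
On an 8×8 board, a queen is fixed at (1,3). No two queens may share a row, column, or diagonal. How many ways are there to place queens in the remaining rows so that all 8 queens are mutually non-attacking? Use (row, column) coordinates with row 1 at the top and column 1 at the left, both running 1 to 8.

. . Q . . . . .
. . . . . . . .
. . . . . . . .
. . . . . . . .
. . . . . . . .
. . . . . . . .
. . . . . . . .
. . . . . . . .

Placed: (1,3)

Branch on row 2: col 1 → 1; col 5 → 4; col 6 → 8; col 7 → 2; col 8 → 1.
Sum: 1 + 4 + 8 + 2 + 1 = 16.

16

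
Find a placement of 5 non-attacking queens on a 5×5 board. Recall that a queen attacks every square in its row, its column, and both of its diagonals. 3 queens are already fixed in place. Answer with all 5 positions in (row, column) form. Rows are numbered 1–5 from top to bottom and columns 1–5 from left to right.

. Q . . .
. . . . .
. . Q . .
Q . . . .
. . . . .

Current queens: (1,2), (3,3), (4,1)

Row 2: attacked by (1,2)→{1,2,3}; (3,3)→{2,3,4}; (4,1)→{1,3}. Safe: 5. Place at column 5.
Row 5: attacked by (1,2)→{2}; (2,5)→{2,5}; (3,3)→{1,3,5}; (4,1)→{1,2}. Safe: 4. Place at column 4.
Columns [2, 5, 3, 1, 4], r−c [-1, -3, 0, 3, 1], r+c [3, 7, 6, 5, 9] are all distinct, so no two queens attack.

(1,2) (2,5) (3,3) (4,1) (5,4)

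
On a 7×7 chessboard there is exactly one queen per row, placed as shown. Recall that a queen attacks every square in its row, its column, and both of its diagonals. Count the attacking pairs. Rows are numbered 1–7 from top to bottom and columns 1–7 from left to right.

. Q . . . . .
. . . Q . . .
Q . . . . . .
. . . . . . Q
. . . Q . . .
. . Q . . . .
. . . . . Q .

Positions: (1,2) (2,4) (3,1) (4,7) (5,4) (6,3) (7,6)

Same column: (2,4)–(5,4) (column 4).
Same diagonal: (5,4)–(6,3) (|5−6| = |4−3| = 1); (5,4)–(7,6) (|5−7| = |4−6| = 2).
Total attacking pairs: 3.

3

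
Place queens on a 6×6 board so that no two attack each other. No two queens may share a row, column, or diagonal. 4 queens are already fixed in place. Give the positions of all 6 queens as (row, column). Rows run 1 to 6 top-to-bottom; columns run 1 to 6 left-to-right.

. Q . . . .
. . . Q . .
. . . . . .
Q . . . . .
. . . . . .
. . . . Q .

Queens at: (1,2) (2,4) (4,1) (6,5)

(1,2) (2,4) (3,6) (4,1) (5,3) (6,5)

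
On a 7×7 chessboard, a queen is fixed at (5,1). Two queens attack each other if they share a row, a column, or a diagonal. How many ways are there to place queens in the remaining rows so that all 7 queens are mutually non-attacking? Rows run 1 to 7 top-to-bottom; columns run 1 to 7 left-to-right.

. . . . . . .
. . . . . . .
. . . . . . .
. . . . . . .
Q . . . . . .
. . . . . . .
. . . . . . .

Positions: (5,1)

6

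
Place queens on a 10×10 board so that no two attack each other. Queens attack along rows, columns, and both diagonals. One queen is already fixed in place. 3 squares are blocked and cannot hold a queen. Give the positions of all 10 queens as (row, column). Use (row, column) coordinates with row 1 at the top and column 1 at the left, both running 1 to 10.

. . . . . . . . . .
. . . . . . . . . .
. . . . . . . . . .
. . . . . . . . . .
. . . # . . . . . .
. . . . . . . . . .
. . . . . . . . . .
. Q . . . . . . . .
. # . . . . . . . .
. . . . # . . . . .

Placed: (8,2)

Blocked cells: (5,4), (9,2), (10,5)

(1,8) (2,3) (3,9) (4,4) (5,10) (6,1) (7,6) (8,2) (9,5) (10,7)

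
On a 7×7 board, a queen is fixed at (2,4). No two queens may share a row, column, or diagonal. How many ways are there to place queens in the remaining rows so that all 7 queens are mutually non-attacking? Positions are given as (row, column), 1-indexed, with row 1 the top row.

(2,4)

6

Branch on row 1: col 1 → 1; col 2 → 2; col 6 → 2; col 7 → 1.
Sum: 1 + 2 + 2 + 1 = 6.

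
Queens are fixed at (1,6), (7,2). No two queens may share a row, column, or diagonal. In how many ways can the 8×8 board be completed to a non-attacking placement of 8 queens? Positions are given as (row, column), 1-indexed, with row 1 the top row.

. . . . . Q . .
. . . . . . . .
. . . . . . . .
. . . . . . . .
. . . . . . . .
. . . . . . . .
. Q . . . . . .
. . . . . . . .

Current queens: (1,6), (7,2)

5

Branch on row 2: col 1 → 0; col 3 → 4; col 4 → 1; col 8 → 0.
Sum: 0 + 4 + 1 + 0 = 5.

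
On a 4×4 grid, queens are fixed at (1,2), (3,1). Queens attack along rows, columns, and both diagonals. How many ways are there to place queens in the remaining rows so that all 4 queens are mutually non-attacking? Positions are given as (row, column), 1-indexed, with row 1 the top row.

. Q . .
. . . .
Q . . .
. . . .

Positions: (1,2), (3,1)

Branch on row 2: col 4 → 1.
Sum: 1 = 1.

1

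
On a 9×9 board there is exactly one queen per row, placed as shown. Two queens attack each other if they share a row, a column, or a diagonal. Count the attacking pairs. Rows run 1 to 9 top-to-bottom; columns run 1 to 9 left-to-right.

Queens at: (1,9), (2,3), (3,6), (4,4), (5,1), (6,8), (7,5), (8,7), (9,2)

0

All columns are distinct and no two queens satisfy |Δrow| = |Δcol|, so no pair attacks.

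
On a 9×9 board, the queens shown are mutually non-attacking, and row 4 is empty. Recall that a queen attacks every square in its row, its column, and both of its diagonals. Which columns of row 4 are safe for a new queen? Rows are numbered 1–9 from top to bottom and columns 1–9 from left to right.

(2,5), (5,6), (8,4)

(2,5) attacks row 4 at column 5 and diagonals 3, 7.
(5,6) attacks row 4 at column 6 and diagonals 5, 7.
(8,4) attacks row 4 at column 4 and diagonals 8.
Attacked columns: {3, 4, 5, 6, 7, 8}. Safe: {1, 2, 9}.

columns 1, 2, 9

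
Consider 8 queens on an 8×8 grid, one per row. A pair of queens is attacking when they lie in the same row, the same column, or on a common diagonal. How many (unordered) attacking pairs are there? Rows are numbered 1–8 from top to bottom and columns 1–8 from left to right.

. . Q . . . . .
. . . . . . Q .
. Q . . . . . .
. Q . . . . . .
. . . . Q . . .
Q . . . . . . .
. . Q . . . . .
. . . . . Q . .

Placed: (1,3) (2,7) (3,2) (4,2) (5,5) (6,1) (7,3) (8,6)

4

Same column: (1,3)–(7,3) (column 3); (3,2)–(4,2) (column 2).
Same diagonal: (4,2)–(8,6) (|4−8| = |2−6| = 4); (5,5)–(7,3) (|5−7| = |5−3| = 2).
Total attacking pairs: 4.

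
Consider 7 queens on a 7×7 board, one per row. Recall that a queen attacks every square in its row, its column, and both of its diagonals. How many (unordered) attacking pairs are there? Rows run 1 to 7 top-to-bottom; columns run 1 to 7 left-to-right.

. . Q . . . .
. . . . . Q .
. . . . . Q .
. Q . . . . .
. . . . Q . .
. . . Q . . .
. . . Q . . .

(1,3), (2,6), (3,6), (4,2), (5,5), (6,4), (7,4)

Same column: (2,6)–(3,6) (column 6); (6,4)–(7,4) (column 4).
Same diagonal: (4,2)–(6,4) (|4−6| = |2−4| = 2); (5,5)–(6,4) (|5−6| = |5−4| = 1).
Total attacking pairs: 4.

4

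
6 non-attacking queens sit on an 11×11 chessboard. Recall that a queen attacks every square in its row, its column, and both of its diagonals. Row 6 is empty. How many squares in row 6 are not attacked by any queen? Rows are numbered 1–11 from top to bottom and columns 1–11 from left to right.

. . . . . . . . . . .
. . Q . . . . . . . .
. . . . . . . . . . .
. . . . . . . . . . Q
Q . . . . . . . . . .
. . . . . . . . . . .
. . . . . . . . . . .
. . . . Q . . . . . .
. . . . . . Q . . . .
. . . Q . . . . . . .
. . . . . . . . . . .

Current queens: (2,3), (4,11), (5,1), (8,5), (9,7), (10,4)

(2,3) attacks row 6 at column 3 and diagonals 7.
(4,11) attacks row 6 at column 11 and diagonals 9.
(5,1) attacks row 6 at column 1 and diagonals 2.
(8,5) attacks row 6 at column 5 and diagonals 3, 7.
(9,7) attacks row 6 at column 7 and diagonals 4, 10.
(10,4) attacks row 6 at column 4 and diagonals 8.
Attacked columns: {1, 2, 3, 4, 5, 7, 8, 9, 10, 11}. Safe: {6}.

1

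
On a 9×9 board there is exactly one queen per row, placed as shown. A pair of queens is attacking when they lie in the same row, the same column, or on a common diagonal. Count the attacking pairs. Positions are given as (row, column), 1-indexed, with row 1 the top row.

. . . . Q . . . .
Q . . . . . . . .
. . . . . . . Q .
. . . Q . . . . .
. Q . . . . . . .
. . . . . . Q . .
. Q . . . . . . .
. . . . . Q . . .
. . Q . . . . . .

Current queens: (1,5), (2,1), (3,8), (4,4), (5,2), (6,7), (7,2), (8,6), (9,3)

1

Same column: (5,2)–(7,2) (column 2).
Total attacking pairs: 1.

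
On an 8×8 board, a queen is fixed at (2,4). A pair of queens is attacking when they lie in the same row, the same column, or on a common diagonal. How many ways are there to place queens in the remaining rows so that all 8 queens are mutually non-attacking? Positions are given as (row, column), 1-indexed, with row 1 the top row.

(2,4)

8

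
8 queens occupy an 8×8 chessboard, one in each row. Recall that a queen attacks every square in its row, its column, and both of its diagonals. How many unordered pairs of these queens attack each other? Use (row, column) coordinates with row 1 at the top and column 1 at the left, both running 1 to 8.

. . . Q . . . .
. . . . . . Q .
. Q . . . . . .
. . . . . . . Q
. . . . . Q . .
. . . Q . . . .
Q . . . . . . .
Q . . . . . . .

4

Same column: (1,4)–(6,4) (column 4); (7,1)–(8,1) (column 1).
Same diagonal: (1,4)–(3,2) (|1−3| = |4−2| = 2); (2,7)–(8,1) (|2−8| = |7−1| = 6).
Total attacking pairs: 4.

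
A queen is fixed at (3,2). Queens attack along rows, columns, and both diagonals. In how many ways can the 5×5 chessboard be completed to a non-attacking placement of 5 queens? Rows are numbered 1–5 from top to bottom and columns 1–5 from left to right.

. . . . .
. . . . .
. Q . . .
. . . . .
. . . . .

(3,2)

2

Branch on row 1: col 1 → 1; col 3 → 1; col 5 → 0.
Sum: 1 + 1 + 0 = 2.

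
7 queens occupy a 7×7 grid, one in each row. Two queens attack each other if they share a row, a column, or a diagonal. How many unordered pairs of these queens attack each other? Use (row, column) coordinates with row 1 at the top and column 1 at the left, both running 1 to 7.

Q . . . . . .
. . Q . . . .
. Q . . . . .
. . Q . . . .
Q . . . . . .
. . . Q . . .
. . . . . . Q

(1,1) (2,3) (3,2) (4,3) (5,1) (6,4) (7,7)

5

Same column: (1,1)–(5,1) (column 1); (2,3)–(4,3) (column 3).
Same diagonal: (1,1)–(7,7) (|1−7| = |1−7| = 6); (2,3)–(3,2) (|2−3| = |3−2| = 1); (3,2)–(4,3) (|3−4| = |2−3| = 1).
Total attacking pairs: 5.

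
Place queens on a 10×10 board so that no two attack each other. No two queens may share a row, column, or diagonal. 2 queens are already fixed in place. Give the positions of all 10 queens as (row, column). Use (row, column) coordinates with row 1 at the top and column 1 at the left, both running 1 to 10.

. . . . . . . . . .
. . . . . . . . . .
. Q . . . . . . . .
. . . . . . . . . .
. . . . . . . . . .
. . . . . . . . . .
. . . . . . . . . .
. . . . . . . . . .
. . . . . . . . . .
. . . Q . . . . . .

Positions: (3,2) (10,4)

(1,10) (2,7) (3,2) (4,6) (5,3) (6,1) (7,8) (8,5) (9,9) (10,4)

Row 1: attacked by (3,2)→{2,4}; (10,4)→{4}. Safe: 1, 3, 5, 6, 7, 8, 9, 10. Place at column 10.
Row 2: attacked by (1,10)→{9,10}; (3,2)→{1,2,3}; (10,4)→{4}. Safe: 5, 6, 7, 8. Place at column 7.
Row 4: attacked by (1,10)→{7,10}; (2,7)→{5,7,9}; (3,2)→{1,2,3}; (10,4)→{4,10}. Safe: 6, 8. Place at column 6.
Row 5: attacked by (1,10)→{6,10}; (2,7)→{4,7,10}; (3,2)→{2,4}; (4,6)→{5,6,7}; (10,4)→{4,9}. Safe: 1, 3, 8. Place at column 3.
Row 6: attacked by (1,10)→{5,10}; (2,7)→{3,7}; (3,2)→{2,5}; (4,6)→{4,6,8}; (5,3)→{2,3,4}; (10,4)→{4,8}. Safe: 1, 9. Place at column 1.
Row 7: attacked by (1,10)→{4,10}; (2,7)→{2,7}; (3,2)→{2,6}; (4,6)→{3,6,9}; (5,3)→{1,3,5}; (6,1)→{1,2}; (10,4)→{1,4,7}. Safe: 8. Place at column 8.
Row 8: attacked by (1,10)→{3,10}; (2,7)→{1,7}; (3,2)→{2,7}; (4,6)→{2,6,10}; (5,3)→{3,6}; (6,1)→{1,3}; (7,8)→{7,8,9}; (10,4)→{2,4,6}. Safe: 5. Place at column 5.
Row 9: attacked by (1,10)→{2,10}; (2,7)→{7}; (3,2)→{2,8}; (4,6)→{1,6}; (5,3)→{3,7}; (6,1)→{1,4}; (7,8)→{6,8,10}; (8,5)→{4,5,6}; (10,4)→{3,4,5}. Safe: 9. Place at column 9.
Columns [10, 7, 2, 6, 3, 1, 8, 5, 9, 4], r−c [-9, -5, 1, -2, 2, 5, -1, 3, 0, 6], r+c [11, 9, 5, 10, 8, 7, 15, 13, 18, 14] are all distinct, so no two queens attack.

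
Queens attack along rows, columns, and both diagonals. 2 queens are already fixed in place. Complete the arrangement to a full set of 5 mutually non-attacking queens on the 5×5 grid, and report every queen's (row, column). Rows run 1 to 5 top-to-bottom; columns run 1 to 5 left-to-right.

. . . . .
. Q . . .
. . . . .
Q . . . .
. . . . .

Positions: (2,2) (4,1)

(1,5) (2,2) (3,4) (4,1) (5,3)

Row 1: attacked by (2,2)→{1,2,3}; (4,1)→{1,4}. Safe: 5. Place at column 5.
Row 3: attacked by (1,5)→{3,5}; (2,2)→{1,2,3}; (4,1)→{1,2}. Safe: 4. Place at column 4.
Row 5: attacked by (1,5)→{1,5}; (2,2)→{2,5}; (3,4)→{2,4}; (4,1)→{1,2}. Safe: 3. Place at column 3.
Columns [5, 2, 4, 1, 3], r−c [-4, 0, -1, 3, 2], r+c [6, 4, 7, 5, 8] are all distinct, so no two queens attack.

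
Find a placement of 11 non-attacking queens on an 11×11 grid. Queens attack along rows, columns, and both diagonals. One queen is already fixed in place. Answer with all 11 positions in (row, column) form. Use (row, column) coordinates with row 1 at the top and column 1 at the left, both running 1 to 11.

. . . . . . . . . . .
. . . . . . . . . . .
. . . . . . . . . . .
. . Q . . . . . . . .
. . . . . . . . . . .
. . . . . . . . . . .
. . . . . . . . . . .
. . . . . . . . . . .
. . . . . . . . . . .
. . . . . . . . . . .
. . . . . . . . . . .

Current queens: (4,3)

Row 1: attacked by (4,3)→{3,6}. Safe: 1, 2, 4, 5, 7, 8, 9, 10, 11. Place at column 7.
Row 2: attacked by (1,7)→{6,7,8}; (4,3)→{1,3,5}. Safe: 2, 4, 9, 10, 11. Place at column 4.
Row 3: attacked by (1,7)→{5,7,9}; (2,4)→{3,4,5}; (4,3)→{2,3,4}. Safe: 1, 6, 8, 10, 11. Place at column 10.
Row 5: attacked by (1,7)→{3,7,11}; (2,4)→{1,4,7}; (3,10)→{8,10}; (4,3)→{2,3,4}. Safe: 5, 6, 9. Place at column 6.
Row 6: attacked by (1,7)→{2,7}; (2,4)→{4,8}; (3,10)→{7,10}; (4,3)→{1,3,5}; (5,6)→{5,6,7}. Safe: 9, 11. Place at column 9.
Row 7: attacked by (1,7)→{1,7}; (2,4)→{4,9}; (3,10)→{6,10}; (4,3)→{3,6}; (5,6)→{4,6,8}; (6,9)→{8,9,10}. Safe: 2, 5, 11. Place at column 11.
Row 8: attacked by (1,7)→{7}; (2,4)→{4,10}; (3,10)→{5,10}; (4,3)→{3,7}; (5,6)→{3,6,9}; (6,9)→{7,9,11}; (7,11)→{10,11}. Safe: 1, 2, 8. Place at column 1.
Row 9: attacked by (1,7)→{7}; (2,4)→{4,11}; (3,10)→{4,10}; (4,3)→{3,8}; (5,6)→{2,6,10}; (6,9)→{6,9}; (7,11)→{9,11}; (8,1)→{1,2}. Safe: 5. Place at column 5.
Row 10: attacked by (1,7)→{7}; (2,4)→{4}; (3,10)→{3,10}; (4,3)→{3,9}; (5,6)→{1,6,11}; (6,9)→{5,9}; (7,11)→{8,11}; (8,1)→{1,3}; (9,5)→{4,5,6}. Safe: 2. Place at column 2.
Row 11: attacked by (1,7)→{7}; (2,4)→{4}; (3,10)→{2,10}; (4,3)→{3,10}; (5,6)→{6}; (6,9)→{4,9}; (7,11)→{7,11}; (8,1)→{1,4}; (9,5)→{3,5,7}; (10,2)→{1,2,3}. Safe: 8. Place at column 8.
Columns [7, 4, 10, 3, 6, 9, 11, 1, 5, 2, 8], r−c [-6, -2, -7, 1, -1, -3, -4, 7, 4, 8, 3], r+c [8, 6, 13, 7, 11, 15, 18, 9, 14, 12, 19] are all distinct, so no two queens attack.

(1,7) (2,4) (3,10) (4,3) (5,6) (6,9) (7,11) (8,1) (9,5) (10,2) (11,8)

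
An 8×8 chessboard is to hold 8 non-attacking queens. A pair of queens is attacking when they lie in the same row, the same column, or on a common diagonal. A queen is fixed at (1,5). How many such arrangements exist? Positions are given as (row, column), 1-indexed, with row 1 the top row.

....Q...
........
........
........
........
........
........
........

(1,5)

18

Branch on row 2: col 1 → 3; col 2 → 4; col 3 → 3; col 7 → 6; col 8 → 2.
Sum: 3 + 4 + 3 + 6 + 2 = 18.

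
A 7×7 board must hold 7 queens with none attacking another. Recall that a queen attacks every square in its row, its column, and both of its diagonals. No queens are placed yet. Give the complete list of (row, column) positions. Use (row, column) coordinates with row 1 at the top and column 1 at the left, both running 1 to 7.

Row 1: Safe: 1, 2, 3, 4, 5, 6, 7. Place at column 7.
Row 2: attacked by (1,7)→{6,7}. Safe: 1, 2, 3, 4, 5. Place at column 5.
Row 3: attacked by (1,7)→{5,7}; (2,5)→{4,5,6}. Safe: 1, 2, 3. Place at column 3.
Row 4: attacked by (1,7)→{4,7}; (2,5)→{3,5,7}; (3,3)→{2,3,4}. Safe: 1, 6. Place at column 1.
Row 5: attacked by (1,7)→{3,7}; (2,5)→{2,5}; (3,3)→{1,3,5}; (4,1)→{1,2}. Safe: 4, 6. Place at column 6.
Row 6: attacked by (1,7)→{2,7}; (2,5)→{1,5}; (3,3)→{3,6}; (4,1)→{1,3}; (5,6)→{5,6,7}. Safe: 4. Place at column 4.
Row 7: attacked by (1,7)→{1,7}; (2,5)→{5}; (3,3)→{3,7}; (4,1)→{1,4}; (5,6)→{4,6}; (6,4)→{3,4,5}. Safe: 2. Place at column 2.
Columns [7, 5, 3, 1, 6, 4, 2], r−c [-6, -3, 0, 3, -1, 2, 5], r+c [8, 7, 6, 5, 11, 10, 9] are all distinct, so no two queens attack.

(1,7) (2,5) (3,3) (4,1) (5,6) (6,4) (7,2)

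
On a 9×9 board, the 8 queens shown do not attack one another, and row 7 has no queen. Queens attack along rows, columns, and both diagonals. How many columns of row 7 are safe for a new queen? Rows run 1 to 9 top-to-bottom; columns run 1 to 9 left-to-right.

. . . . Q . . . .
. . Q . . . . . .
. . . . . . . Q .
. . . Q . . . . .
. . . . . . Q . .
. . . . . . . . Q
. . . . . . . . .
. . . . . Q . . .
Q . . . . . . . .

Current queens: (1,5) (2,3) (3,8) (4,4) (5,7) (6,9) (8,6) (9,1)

(1,5) attacks row 7 at column 5.
(2,3) attacks row 7 at column 3 and diagonals 8.
(3,8) attacks row 7 at column 8 and diagonals 4.
(4,4) attacks row 7 at column 4 and diagonals 1, 7.
(5,7) attacks row 7 at column 7 and diagonals 5, 9.
(6,9) attacks row 7 at column 9 and diagonals 8.
(8,6) attacks row 7 at column 6 and diagonals 5, 7.
(9,1) attacks row 7 at column 1 and diagonals 3.
Attacked columns: {1, 3, 4, 5, 6, 7, 8, 9}. Safe: {2}.

1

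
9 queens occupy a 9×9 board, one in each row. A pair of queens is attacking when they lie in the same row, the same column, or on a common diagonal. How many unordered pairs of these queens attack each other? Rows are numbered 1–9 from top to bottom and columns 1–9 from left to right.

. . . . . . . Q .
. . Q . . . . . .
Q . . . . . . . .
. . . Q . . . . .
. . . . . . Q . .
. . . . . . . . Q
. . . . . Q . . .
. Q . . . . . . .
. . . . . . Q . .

Same column: (5,7)–(9,7) (column 7).
Same diagonal: (3,1)–(9,7) (|3−9| = |1−7| = 6).
Total attacking pairs: 2.

2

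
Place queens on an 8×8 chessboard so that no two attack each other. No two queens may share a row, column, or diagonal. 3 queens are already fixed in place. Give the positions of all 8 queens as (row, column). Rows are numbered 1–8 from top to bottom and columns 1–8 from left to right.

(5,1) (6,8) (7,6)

(1,2) (2,5) (3,7) (4,4) (5,1) (6,8) (7,6) (8,3)

Row 1: attacked by (5,1)→{1,5}; (6,8)→{3,8}; (7,6)→{6}. Safe: 2, 4, 7. Place at column 2.
Row 2: attacked by (1,2)→{1,2,3}; (5,1)→{1,4}; (6,8)→{4,8}; (7,6)→{1,6}. Safe: 5, 7. Place at column 5.
Row 3: attacked by (1,2)→{2,4}; (2,5)→{4,5,6}; (5,1)→{1,3}; (6,8)→{5,8}; (7,6)→{2,6}. Safe: 7. Place at column 7.
Row 4: attacked by (1,2)→{2,5}; (2,5)→{3,5,7}; (3,7)→{6,7,8}; (5,1)→{1,2}; (6,8)→{6,8}; (7,6)→{3,6}. Safe: 4. Place at column 4.
Row 8: attacked by (1,2)→{2}; (2,5)→{5}; (3,7)→{2,7}; (4,4)→{4,8}; (5,1)→{1,4}; (6,8)→{6,8}; (7,6)→{5,6,7}. Safe: 3. Place at column 3.
Columns [2, 5, 7, 4, 1, 8, 6, 3], r−c [-1, -3, -4, 0, 4, -2, 1, 5], r+c [3, 7, 10, 8, 6, 14, 13, 11] are all distinct, so no two queens attack.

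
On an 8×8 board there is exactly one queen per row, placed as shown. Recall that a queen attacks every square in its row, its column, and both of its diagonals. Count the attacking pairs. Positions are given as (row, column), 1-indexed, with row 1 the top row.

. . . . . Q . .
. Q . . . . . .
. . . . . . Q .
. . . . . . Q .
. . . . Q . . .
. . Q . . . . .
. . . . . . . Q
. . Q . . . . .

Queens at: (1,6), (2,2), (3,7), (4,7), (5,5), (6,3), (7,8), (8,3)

5

Same column: (3,7)–(4,7) (column 7); (6,3)–(8,3) (column 3).
Same diagonal: (2,2)–(5,5) (|2−5| = |2−5| = 3); (3,7)–(5,5) (|3−5| = |7−5| = 2); (4,7)–(8,3) (|4−8| = |7−3| = 4).
Total attacking pairs: 5.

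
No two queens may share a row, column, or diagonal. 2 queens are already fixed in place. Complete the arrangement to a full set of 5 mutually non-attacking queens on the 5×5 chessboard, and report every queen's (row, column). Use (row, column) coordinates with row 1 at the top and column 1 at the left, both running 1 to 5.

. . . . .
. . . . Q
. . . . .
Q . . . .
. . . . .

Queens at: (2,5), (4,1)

(1,2) (2,5) (3,3) (4,1) (5,4)

Row 1: attacked by (2,5)→{4,5}; (4,1)→{1,4}. Safe: 2, 3. Place at column 2.
Row 3: attacked by (1,2)→{2,4}; (2,5)→{4,5}; (4,1)→{1,2}. Safe: 3. Place at column 3.
Row 5: attacked by (1,2)→{2}; (2,5)→{2,5}; (3,3)→{1,3,5}; (4,1)→{1,2}. Safe: 4. Place at column 4.
Columns [2, 5, 3, 1, 4], r−c [-1, -3, 0, 3, 1], r+c [3, 7, 6, 5, 9] are all distinct, so no two queens attack.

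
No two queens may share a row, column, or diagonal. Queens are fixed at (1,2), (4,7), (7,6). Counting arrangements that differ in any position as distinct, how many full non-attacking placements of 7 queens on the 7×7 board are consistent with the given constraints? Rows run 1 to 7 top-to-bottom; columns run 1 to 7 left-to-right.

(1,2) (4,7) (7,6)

Branch on row 2: col 4 → 1.
Sum: 1 = 1.

1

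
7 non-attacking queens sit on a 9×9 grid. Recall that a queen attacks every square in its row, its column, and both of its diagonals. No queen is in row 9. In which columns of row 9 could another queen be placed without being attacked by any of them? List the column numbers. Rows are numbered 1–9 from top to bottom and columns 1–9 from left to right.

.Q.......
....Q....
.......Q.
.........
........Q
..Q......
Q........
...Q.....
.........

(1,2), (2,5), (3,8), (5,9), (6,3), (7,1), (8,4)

(1,2) attacks row 9 at column 2.
(2,5) attacks row 9 at column 5.
(3,8) attacks row 9 at column 8 and diagonals 2.
(5,9) attacks row 9 at column 9 and diagonals 5.
(6,3) attacks row 9 at column 3 and diagonals 6.
(7,1) attacks row 9 at column 1 and diagonals 3.
(8,4) attacks row 9 at column 4 and diagonals 3, 5.
Attacked columns: {1, 2, 3, 4, 5, 6, 8, 9}. Safe: {7}.

columns 7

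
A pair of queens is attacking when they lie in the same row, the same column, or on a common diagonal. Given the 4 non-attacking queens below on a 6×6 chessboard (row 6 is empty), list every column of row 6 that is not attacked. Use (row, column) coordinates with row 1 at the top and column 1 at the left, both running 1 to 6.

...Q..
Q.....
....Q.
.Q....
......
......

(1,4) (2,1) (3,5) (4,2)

(1,4) attacks row 6 at column 4.
(2,1) attacks row 6 at column 1 and diagonals 5.
(3,5) attacks row 6 at column 5 and diagonals 2.
(4,2) attacks row 6 at column 2 and diagonals 4.
Attacked columns: {1, 2, 4, 5}. Safe: {3, 6}.

columns 3, 6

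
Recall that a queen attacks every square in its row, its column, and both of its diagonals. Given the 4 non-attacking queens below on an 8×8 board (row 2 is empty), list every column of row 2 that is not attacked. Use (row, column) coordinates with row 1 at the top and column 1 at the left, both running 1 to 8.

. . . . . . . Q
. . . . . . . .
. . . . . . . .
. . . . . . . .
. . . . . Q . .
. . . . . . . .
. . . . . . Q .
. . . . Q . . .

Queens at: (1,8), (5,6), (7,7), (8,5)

columns 1, 4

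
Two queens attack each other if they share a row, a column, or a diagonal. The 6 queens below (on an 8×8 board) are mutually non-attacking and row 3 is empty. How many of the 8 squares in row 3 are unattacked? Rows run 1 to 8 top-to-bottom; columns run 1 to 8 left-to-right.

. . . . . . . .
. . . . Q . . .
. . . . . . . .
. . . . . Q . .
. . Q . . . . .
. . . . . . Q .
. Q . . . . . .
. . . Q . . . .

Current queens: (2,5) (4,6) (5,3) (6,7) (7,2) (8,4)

(2,5) attacks row 3 at column 5 and diagonals 4, 6.
(4,6) attacks row 3 at column 6 and diagonals 5, 7.
(5,3) attacks row 3 at column 3 and diagonals 1, 5.
(6,7) attacks row 3 at column 7 and diagonals 4.
(7,2) attacks row 3 at column 2 and diagonals 6.
(8,4) attacks row 3 at column 4.
Attacked columns: {1, 2, 3, 4, 5, 6, 7}. Safe: {8}.

1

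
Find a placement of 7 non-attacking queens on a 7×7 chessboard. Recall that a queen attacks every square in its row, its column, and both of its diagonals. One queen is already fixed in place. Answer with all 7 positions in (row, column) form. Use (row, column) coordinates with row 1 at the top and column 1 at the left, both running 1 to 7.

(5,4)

Row 1: attacked by (5,4)→{4}. Safe: 1, 2, 3, 5, 6, 7. Place at column 5.
Row 2: attacked by (1,5)→{4,5,6}; (5,4)→{1,4,7}. Safe: 2, 3. Place at column 3.
Row 3: attacked by (1,5)→{3,5,7}; (2,3)→{2,3,4}; (5,4)→{2,4,6}. Safe: 1. Place at column 1.
Row 4: attacked by (1,5)→{2,5}; (2,3)→{1,3,5}; (3,1)→{1,2}; (5,4)→{3,4,5}. Safe: 6, 7. Place at column 6.
Row 6: attacked by (1,5)→{5}; (2,3)→{3,7}; (3,1)→{1,4}; (4,6)→{4,6}; (5,4)→{3,4,5}. Safe: 2. Place at column 2.
Row 7: attacked by (1,5)→{5}; (2,3)→{3}; (3,1)→{1,5}; (4,6)→{3,6}; (5,4)→{2,4,6}; (6,2)→{1,2,3}. Safe: 7. Place at column 7.
Columns [5, 3, 1, 6, 4, 2, 7], r−c [-4, -1, 2, -2, 1, 4, 0], r+c [6, 5, 4, 10, 9, 8, 14] are all distinct, so no two queens attack.

(1,5) (2,3) (3,1) (4,6) (5,4) (6,2) (7,7)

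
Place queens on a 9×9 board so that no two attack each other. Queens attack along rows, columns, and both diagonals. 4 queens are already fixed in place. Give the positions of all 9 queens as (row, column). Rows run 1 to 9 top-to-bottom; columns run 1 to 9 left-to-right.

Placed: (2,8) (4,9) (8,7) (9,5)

Row 1: attacked by (2,8)→{7,8,9}; (4,9)→{6,9}; (8,7)→{7}; (9,5)→{5}. Safe: 1, 2, 3, 4. Place at column 2.
Row 3: attacked by (1,2)→{2,4}; (2,8)→{7,8,9}; (4,9)→{8,9}; (8,7)→{2,7}; (9,5)→{5}. Safe: 1, 3, 6. Place at column 6.
Row 5: attacked by (1,2)→{2,6}; (2,8)→{5,8}; (3,6)→{4,6,8}; (4,9)→{8,9}; (8,7)→{4,7}; (9,5)→{1,5,9}. Safe: 3. Place at column 3.
Row 6: attacked by (1,2)→{2,7}; (2,8)→{4,8}; (3,6)→{3,6,9}; (4,9)→{7,9}; (5,3)→{2,3,4}; (8,7)→{5,7,9}; (9,5)→{2,5,8}. Safe: 1. Place at column 1.
Row 7: attacked by (1,2)→{2,8}; (2,8)→{3,8}; (3,6)→{2,6}; (4,9)→{6,9}; (5,3)→{1,3,5}; (6,1)→{1,2}; (8,7)→{6,7,8}; (9,5)→{3,5,7}. Safe: 4. Place at column 4.
Columns [2, 8, 6, 9, 3, 1, 4, 7, 5], r−c [-1, -6, -3, -5, 2, 5, 3, 1, 4], r+c [3, 10, 9, 13, 8, 7, 11, 15, 14] are all distinct, so no two queens attack.

(1,2) (2,8) (3,6) (4,9) (5,3) (6,1) (7,4) (8,7) (9,5)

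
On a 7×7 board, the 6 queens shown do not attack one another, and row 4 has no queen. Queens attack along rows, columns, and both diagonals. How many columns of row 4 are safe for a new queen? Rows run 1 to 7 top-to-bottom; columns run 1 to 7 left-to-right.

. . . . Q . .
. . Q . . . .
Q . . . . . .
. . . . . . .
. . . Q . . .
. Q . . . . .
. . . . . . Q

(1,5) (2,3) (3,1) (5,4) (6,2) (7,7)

(1,5) attacks row 4 at column 5 and diagonals 2.
(2,3) attacks row 4 at column 3 and diagonals 1, 5.
(3,1) attacks row 4 at column 1 and diagonals 2.
(5,4) attacks row 4 at column 4 and diagonals 3, 5.
(6,2) attacks row 4 at column 2 and diagonals 4.
(7,7) attacks row 4 at column 7 and diagonals 4.
Attacked columns: {1, 2, 3, 4, 5, 7}. Safe: {6}.

1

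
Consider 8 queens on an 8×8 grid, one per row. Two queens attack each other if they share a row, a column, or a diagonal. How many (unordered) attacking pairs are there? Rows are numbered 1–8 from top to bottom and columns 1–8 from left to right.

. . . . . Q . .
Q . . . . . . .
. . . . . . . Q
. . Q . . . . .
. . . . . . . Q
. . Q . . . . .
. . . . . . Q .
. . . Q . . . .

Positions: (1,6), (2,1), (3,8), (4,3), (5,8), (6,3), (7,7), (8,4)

5

Same column: (3,8)–(5,8) (column 8); (4,3)–(6,3) (column 3).
Same diagonal: (1,6)–(3,8) (|1−3| = |6−8| = 2); (1,6)–(4,3) (|1−4| = |6−3| = 3); (2,1)–(4,3) (|2−4| = |1−3| = 2).
Total attacking pairs: 5.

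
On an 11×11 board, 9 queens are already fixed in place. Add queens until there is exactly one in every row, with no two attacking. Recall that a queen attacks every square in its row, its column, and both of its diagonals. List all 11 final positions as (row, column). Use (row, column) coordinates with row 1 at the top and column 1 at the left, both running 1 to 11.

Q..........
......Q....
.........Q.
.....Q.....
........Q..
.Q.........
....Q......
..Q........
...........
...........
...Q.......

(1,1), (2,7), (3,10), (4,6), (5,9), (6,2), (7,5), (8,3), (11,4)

Row 9: attacked by (1,1)→{1,9}; (2,7)→{7}; (3,10)→{4,10}; (4,6)→{1,6,11}; (5,9)→{5,9}; (6,2)→{2,5}; (7,5)→{3,5,7}; (8,3)→{2,3,4}; (11,4)→{2,4,6}. Safe: 8. Place at column 8.
Row 10: attacked by (1,1)→{1,10}; (2,7)→{7}; (3,10)→{3,10}; (4,6)→{6}; (5,9)→{4,9}; (6,2)→{2,6}; (7,5)→{2,5,8}; (8,3)→{1,3,5}; (9,8)→{7,8,9}; (11,4)→{3,4,5}. Safe: 11. Place at column 11.
Columns [1, 7, 10, 6, 9, 2, 5, 3, 8, 11, 4], r−c [0, -5, -7, -2, -4, 4, 2, 5, 1, -1, 7], r+c [2, 9, 13, 10, 14, 8, 12, 11, 17, 21, 15] are all distinct, so no two queens attack.

(1,1) (2,7) (3,10) (4,6) (5,9) (6,2) (7,5) (8,3) (9,8) (10,11) (11,4)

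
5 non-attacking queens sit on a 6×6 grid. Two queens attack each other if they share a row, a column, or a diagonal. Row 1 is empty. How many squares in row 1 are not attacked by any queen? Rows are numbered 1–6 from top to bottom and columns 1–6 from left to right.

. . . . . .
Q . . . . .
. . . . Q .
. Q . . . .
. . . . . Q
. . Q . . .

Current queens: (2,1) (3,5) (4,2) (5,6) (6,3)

1

(2,1) attacks row 1 at column 1 and diagonals 2.
(3,5) attacks row 1 at column 5 and diagonals 3.
(4,2) attacks row 1 at column 2 and diagonals 5.
(5,6) attacks row 1 at column 6 and diagonals 2.
(6,3) attacks row 1 at column 3.
Attacked columns: {1, 2, 3, 5, 6}. Safe: {4}.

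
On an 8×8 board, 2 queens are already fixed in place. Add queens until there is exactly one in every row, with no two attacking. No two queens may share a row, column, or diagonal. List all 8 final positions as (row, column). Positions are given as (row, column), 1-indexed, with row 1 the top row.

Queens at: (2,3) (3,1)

(1,8) (2,3) (3,1) (4,6) (5,2) (6,5) (7,7) (8,4)

Row 1: attacked by (2,3)→{2,3,4}; (3,1)→{1,3}. Safe: 5, 6, 7, 8. Place at column 8.
Row 4: attacked by (1,8)→{5,8}; (2,3)→{1,3,5}; (3,1)→{1,2}. Safe: 4, 6, 7. Place at column 6.
Row 5: attacked by (1,8)→{4,8}; (2,3)→{3,6}; (3,1)→{1,3}; (4,6)→{5,6,7}. Safe: 2. Place at column 2.
Row 6: attacked by (1,8)→{3,8}; (2,3)→{3,7}; (3,1)→{1,4}; (4,6)→{4,6,8}; (5,2)→{1,2,3}. Safe: 5. Place at column 5.
Row 7: attacked by (1,8)→{2,8}; (2,3)→{3,8}; (3,1)→{1,5}; (4,6)→{3,6}; (5,2)→{2,4}; (6,5)→{4,5,6}. Safe: 7. Place at column 7.
Row 8: attacked by (1,8)→{1,8}; (2,3)→{3}; (3,1)→{1,6}; (4,6)→{2,6}; (5,2)→{2,5}; (6,5)→{3,5,7}; (7,7)→{6,7,8}. Safe: 4. Place at column 4.
Columns [8, 3, 1, 6, 2, 5, 7, 4], r−c [-7, -1, 2, -2, 3, 1, 0, 4], r+c [9, 5, 4, 10, 7, 11, 14, 12] are all distinct, so no two queens attack.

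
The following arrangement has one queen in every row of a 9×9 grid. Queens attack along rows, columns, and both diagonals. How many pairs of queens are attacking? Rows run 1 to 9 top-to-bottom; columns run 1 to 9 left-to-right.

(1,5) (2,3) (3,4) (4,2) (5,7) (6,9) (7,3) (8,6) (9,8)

4

Same column: (2,3)–(7,3) (column 3).
Same diagonal: (1,5)–(4,2) (|1−4| = |5−2| = 3); (2,3)–(3,4) (|2−3| = |3−4| = 1); (4,2)–(8,6) (|4−8| = |2−6| = 4).
Total attacking pairs: 4.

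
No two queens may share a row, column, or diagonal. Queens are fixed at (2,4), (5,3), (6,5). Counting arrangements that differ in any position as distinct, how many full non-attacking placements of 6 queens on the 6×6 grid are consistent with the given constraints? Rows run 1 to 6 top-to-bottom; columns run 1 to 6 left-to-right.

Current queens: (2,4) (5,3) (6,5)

1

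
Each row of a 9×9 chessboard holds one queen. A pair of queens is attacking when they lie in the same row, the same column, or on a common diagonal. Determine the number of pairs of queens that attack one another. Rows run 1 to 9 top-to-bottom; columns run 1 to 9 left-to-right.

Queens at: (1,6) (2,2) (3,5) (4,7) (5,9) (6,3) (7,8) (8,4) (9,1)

All columns are distinct and no two queens satisfy |Δrow| = |Δcol|, so no pair attacks.

0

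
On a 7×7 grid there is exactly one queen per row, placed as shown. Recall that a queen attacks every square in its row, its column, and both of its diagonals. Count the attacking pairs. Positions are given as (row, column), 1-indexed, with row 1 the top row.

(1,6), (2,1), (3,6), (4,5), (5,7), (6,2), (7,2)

5

Same column: (1,6)–(3,6) (column 6); (6,2)–(7,2) (column 2).
Same diagonal: (3,6)–(4,5) (|3−4| = |6−5| = 1); (3,6)–(7,2) (|3−7| = |6−2| = 4); (4,5)–(7,2) (|4−7| = |5−2| = 3).
Total attacking pairs: 5.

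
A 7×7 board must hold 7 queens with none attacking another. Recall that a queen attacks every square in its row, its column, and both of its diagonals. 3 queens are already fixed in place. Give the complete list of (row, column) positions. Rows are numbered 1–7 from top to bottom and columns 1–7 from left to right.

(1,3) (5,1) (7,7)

Row 2: attacked by (1,3)→{2,3,4}; (5,1)→{1,4}; (7,7)→{2,7}. Safe: 5, 6. Place at column 6.
Row 3: attacked by (1,3)→{1,3,5}; (2,6)→{5,6,7}; (5,1)→{1,3}; (7,7)→{3,7}. Safe: 2, 4. Place at column 2.
Row 4: attacked by (1,3)→{3,6}; (2,6)→{4,6}; (3,2)→{1,2,3}; (5,1)→{1,2}; (7,7)→{4,7}. Safe: 5. Place at column 5.
Row 6: attacked by (1,3)→{3}; (2,6)→{2,6}; (3,2)→{2,5}; (4,5)→{3,5,7}; (5,1)→{1,2}; (7,7)→{6,7}. Safe: 4. Place at column 4.
Columns [3, 6, 2, 5, 1, 4, 7], r−c [-2, -4, 1, -1, 4, 2, 0], r+c [4, 8, 5, 9, 6, 10, 14] are all distinct, so no two queens attack.

(1,3) (2,6) (3,2) (4,5) (5,1) (6,4) (7,7)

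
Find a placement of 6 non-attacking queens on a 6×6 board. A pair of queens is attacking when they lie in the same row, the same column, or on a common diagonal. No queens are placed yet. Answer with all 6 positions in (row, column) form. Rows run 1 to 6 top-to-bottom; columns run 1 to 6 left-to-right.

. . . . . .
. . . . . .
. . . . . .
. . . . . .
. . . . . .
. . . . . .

Row 1: Safe: 1, 2, 3, 4, 5, 6. Place at column 3.
Row 2: attacked by (1,3)→{2,3,4}. Safe: 1, 5, 6. Place at column 6.
Row 3: attacked by (1,3)→{1,3,5}; (2,6)→{5,6}. Safe: 2, 4. Place at column 2.
Row 4: attacked by (1,3)→{3,6}; (2,6)→{4,6}; (3,2)→{1,2,3}. Safe: 5. Place at column 5.
Row 5: attacked by (1,3)→{3}; (2,6)→{3,6}; (3,2)→{2,4}; (4,5)→{4,5,6}. Safe: 1. Place at column 1.
Row 6: attacked by (1,3)→{3}; (2,6)→{2,6}; (3,2)→{2,5}; (4,5)→{3,5}; (5,1)→{1,2}. Safe: 4. Place at column 4.
Columns [3, 6, 2, 5, 1, 4], r−c [-2, -4, 1, -1, 4, 2], r+c [4, 8, 5, 9, 6, 10] are all distinct, so no two queens attack.

(1,3) (2,6) (3,2) (4,5) (5,1) (6,4)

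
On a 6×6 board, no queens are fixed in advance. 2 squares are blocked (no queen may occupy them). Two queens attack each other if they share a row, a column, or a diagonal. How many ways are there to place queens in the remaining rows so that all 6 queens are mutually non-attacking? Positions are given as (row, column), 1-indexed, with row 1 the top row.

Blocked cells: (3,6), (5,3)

3

Branch on row 1: col 1 → 0; col 2 → 0; col 3 → 1; col 4 → 1; col 5 → 1; col 6 → 0.
Sum: 0 + 0 + 1 + 1 + 1 + 0 = 3.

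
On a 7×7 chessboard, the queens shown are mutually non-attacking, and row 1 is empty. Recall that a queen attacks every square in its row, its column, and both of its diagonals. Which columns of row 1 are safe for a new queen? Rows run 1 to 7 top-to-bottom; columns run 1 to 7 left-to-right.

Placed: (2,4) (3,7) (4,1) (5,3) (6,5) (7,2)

(2,4) attacks row 1 at column 4 and diagonals 3, 5.
(3,7) attacks row 1 at column 7 and diagonals 5.
(4,1) attacks row 1 at column 1 and diagonals 4.
(5,3) attacks row 1 at column 3 and diagonals 7.
(6,5) attacks row 1 at column 5.
(7,2) attacks row 1 at column 2.
Attacked columns: {1, 2, 3, 4, 5, 7}. Safe: {6}.

columns 6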